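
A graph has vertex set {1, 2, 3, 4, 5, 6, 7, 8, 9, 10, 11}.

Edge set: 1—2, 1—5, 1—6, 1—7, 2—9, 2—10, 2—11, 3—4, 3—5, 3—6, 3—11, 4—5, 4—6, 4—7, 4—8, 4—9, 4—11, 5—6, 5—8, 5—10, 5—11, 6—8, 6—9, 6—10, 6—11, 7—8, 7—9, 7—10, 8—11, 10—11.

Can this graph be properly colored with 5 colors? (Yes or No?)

Yes

The chromatic number is 5. 3, 4, 5, 6, 11 are pairwise adjacent (a clique of size 5), so at least 5 colors are needed.
5 colors suffice: color a → {2, 6, 7}; color b → {1, 9, 11}; color c → {4, 10}; color d → {5}; color e → {3, 8}.
That is already a proper 5-coloring.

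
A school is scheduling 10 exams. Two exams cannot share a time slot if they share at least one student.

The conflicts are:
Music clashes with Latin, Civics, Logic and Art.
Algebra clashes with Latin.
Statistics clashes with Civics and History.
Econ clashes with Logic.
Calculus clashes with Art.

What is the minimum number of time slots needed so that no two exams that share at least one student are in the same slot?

Econ and Logic conflict, so at least 2 time slots are needed.
2 time slots suffice: Music=1, Algebra=1, Latin=2, Statistics=1, Civics=2, Econ=1, Calculus=1, Logic=2, History=2, Art=2. Every pair that conflicts lands in different time slots.

2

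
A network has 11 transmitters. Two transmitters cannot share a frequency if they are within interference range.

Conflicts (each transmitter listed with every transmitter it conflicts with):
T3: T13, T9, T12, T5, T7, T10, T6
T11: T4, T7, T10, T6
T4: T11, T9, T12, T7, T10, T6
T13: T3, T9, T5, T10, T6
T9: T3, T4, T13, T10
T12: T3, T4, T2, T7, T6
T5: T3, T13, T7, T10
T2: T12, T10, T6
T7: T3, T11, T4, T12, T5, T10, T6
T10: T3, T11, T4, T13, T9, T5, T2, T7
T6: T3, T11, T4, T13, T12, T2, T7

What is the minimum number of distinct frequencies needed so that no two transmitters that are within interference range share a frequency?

4

T3, T13, T5, T10 are mutually in conflict, so at least 4 frequencies are needed.
A valid assignment using 4 frequencies: T3=3, T11=4, T4=3, T13=2, T9=4, T12=4, T5=4, T2=2, T7=2, T10=1, T6=1. No two conflicting transmitters share a frequency.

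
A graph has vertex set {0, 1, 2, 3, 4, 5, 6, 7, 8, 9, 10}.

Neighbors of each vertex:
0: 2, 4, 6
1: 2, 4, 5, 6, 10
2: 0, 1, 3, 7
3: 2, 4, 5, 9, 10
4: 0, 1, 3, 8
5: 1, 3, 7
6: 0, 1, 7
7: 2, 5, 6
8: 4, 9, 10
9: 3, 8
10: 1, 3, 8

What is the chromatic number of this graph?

5 and 7 are adjacent, so at least 2 colors are needed.
One proper 2-coloring: 0=a, 1=a, 2=b, 3=a, 4=b, 5=b, 6=b, 7=a, 8=a, 9=b, 10=b. No two adjacent vertices share a color.

2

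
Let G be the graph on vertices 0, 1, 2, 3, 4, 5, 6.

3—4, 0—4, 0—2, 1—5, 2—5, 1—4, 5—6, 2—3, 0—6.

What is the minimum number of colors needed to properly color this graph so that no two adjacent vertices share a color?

3

The cycle 4-0-2-5-1-4 has odd length 5, so it cannot be 2-colored; at least 3 colors are needed.
One proper 3-coloring: 0=blue, 1=green, 2=red, 3=blue, 4=red, 5=blue, 6=red. Every edge joins two different colors.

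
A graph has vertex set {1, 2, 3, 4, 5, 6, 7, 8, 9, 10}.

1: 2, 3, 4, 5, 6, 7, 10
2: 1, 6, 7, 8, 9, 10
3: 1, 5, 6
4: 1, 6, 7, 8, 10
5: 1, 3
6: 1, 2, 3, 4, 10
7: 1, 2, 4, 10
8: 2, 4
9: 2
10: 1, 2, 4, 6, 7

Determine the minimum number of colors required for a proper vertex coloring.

1, 2, 6, 10 are mutually adjacent (a clique of size 4), so at least 4 colors are needed.
4 colors suffice: color a → {1, 8, 9}; color b → {2, 3, 4}; color c → {5, 10}; color d → {6, 7}. Every edge joins two different colors.

4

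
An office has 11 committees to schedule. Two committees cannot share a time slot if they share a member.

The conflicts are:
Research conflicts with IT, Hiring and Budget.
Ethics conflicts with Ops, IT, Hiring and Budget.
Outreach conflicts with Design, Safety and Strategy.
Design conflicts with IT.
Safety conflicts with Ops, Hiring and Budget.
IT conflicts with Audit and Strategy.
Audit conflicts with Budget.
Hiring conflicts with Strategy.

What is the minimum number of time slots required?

2

Hiring and Strategy conflict, so at least 2 time slots are needed.
2 time slots suffice: time slot 1 → {Outreach, Ops, IT, Hiring, Budget}; time slot 2 → {Research, Ethics, Design, Safety, Audit, Strategy}. Every pair that conflicts lands in different time slots.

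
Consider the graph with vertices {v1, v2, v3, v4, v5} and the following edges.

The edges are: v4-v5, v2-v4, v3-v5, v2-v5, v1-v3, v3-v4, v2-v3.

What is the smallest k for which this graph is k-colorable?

4

v2, v3, v4, v5 form a clique, so at least 4 colors are needed.
4 colors suffice: color 1 → {v3}; color 2 → {v1, v4}; color 3 → {v5}; color 4 → {v2}. Every edge joins two different colors.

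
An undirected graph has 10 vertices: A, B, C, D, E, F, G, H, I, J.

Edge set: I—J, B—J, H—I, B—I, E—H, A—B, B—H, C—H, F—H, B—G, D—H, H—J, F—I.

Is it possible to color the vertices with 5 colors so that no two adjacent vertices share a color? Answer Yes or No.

The chromatic number is 4. B, H, I, J are mutually adjacent (a clique of size 4), so at least 4 colors are needed.
4 colors suffice: color red → {A, G, H}; color blue → {B, C, D, E, F}; color green → {I}; color yellow → {J}.
Since 5 ≥ 4, a proper 5-coloring certainly exists.

Yes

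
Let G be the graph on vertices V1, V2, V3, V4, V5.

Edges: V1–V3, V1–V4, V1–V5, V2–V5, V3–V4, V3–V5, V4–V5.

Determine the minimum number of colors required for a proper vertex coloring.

4

V1, V3, V4, V5 are mutually adjacent (a clique of size 4), so at least 4 colors are needed.
4 colors suffice: color 1 → {V5}; color 2 → {V2, V4}; color 3 → {V1}; color 4 → {V3}. No two adjacent vertices share a color.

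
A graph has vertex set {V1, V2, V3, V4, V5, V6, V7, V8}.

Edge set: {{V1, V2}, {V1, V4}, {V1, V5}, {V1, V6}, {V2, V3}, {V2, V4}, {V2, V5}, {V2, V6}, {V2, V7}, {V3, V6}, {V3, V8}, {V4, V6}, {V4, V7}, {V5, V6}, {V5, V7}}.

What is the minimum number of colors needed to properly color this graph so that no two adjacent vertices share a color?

V1, V2, V5, V6 are pairwise adjacent (a clique of size 4), so at least 4 colors are needed.
4 colors suffice: color 1 → {V2, V8}; color 2 → {V6, V7}; color 3 → {V3, V4, V5}; color 4 → {V1}. No two adjacent vertices share a color.

4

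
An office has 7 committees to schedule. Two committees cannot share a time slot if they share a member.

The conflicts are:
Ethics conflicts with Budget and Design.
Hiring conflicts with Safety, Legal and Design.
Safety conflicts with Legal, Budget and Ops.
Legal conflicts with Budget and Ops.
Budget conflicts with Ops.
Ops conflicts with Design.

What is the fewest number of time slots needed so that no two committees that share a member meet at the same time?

Safety, Legal, Budget, Ops all conflict with each other, so at least 4 time slots are needed.
4 time slots suffice: time slot 1 → {Legal, Design}; time slot 2 → {Ethics, Hiring, Ops}; time slot 3 → {Budget}; time slot 4 → {Safety}. No two conflicting committees share a time slot.

4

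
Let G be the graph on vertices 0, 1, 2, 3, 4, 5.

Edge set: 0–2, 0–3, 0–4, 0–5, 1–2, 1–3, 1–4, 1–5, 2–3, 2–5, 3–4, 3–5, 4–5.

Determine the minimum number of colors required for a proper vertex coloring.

4

1, 3, 4, 5 are mutually adjacent (a clique of size 4), so at least 4 colors are needed.
4 colors suffice: color red → {5}; color blue → {3}; color green → {2, 4}; color yellow → {0, 1}. Every edge joins two different colors.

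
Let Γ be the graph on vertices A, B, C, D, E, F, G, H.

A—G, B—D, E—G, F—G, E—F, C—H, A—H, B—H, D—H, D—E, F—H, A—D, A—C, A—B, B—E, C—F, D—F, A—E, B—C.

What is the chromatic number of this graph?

A, B, C, H are mutually adjacent (a clique of size 4), so at least 4 colors are needed.
4 colors suffice: color red → {A, F}; color blue → {E, H}; color green → {B, G}; color yellow → {C, D}. No two adjacent vertices share a color.

4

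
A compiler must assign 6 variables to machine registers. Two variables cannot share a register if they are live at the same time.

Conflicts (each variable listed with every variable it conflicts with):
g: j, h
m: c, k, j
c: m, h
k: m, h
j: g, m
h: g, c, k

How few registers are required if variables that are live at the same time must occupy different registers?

The cycle j-m-k-h-g-j has odd length 5, so it cannot be 2-colored; at least 3 registers are needed.
3 registers suffice: g=2, m=1, c=2, k=2, j=3, h=1. Each listed conflict is separated.

3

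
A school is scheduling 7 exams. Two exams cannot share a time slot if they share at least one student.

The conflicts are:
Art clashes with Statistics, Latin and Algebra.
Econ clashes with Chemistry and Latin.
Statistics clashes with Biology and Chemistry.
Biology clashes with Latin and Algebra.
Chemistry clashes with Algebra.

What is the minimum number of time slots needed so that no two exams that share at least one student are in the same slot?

The cycle Chemistry-Algebra-Biology-Latin-Econ-Chemistry has odd length 5, so it cannot be 2-colored; at least 3 time slots are needed.
3 time slots suffice: Art=1, Econ=3, Statistics=2, Biology=1, Chemistry=1, Latin=2, Algebra=2. Every pair that conflicts lands in different time slots.

3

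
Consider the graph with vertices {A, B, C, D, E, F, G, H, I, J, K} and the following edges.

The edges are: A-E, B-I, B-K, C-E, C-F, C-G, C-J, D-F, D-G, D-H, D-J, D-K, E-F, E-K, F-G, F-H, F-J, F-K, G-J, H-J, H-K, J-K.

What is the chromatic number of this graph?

5

D, F, H, J, K form a clique, so at least 5 colors are needed.
5 colors suffice: color 1 → {A, B, F}; color 2 → {C, I, K}; color 3 → {E, J}; color 4 → {D}; color 5 → {G, H}. Every edge joins two different colors.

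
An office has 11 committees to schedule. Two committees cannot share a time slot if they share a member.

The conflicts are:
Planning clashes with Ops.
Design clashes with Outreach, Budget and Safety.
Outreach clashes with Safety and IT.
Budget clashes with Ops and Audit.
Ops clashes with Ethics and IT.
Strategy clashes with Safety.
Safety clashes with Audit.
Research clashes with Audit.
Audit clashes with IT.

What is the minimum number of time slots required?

Design, Outreach, Safety all conflict with each other, so at least 3 time slots are needed.
3 time slots suffice: Planning=2, Design=3, Outreach=1, Budget=2, Ops=1, Strategy=1, Safety=2, Ethics=2, Research=2, Audit=1, IT=2. Every pair that conflicts lands in different time slots.

3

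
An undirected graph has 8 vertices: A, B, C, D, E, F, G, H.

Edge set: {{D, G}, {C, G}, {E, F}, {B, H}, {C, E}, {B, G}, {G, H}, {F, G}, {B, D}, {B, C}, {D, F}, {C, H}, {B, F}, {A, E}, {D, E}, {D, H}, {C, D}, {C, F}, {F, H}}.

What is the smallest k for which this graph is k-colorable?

6

B, C, D, F, G, H form a clique, so at least 6 colors are needed.
6 colors suffice: color 1 → {A, F}; color 2 → {C}; color 3 → {D}; color 4 → {B, E}; color 5 → {G}; color 6 → {H}. Each edge has distinct colors on its endpoints.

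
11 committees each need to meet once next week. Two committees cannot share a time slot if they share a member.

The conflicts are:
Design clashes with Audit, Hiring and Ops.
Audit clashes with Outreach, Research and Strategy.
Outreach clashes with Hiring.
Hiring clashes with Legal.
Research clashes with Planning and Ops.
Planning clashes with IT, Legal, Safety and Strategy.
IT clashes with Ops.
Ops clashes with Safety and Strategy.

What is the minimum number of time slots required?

Ops and Strategy conflict, so at least 2 time slots are needed.
2 time slots suffice: time slot 1 → {Audit, Hiring, Planning, Ops}; time slot 2 → {Design, Outreach, Research, IT, Legal, Safety, Strategy}. Every pair that conflicts lands in different time slots.

2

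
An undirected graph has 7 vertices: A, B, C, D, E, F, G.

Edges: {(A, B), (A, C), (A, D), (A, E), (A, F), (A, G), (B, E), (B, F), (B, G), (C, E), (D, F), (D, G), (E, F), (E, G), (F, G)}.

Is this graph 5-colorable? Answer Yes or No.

The chromatic number is 5. A, B, E, F, G are mutually adjacent (a clique of size 5), so at least 5 colors are needed.
5 colors suffice: color 1 → {A}; color 2 → {D, E}; color 3 → {C, F}; color 4 → {G}; color 5 → {B}.
That is already a proper 5-coloring.

Yes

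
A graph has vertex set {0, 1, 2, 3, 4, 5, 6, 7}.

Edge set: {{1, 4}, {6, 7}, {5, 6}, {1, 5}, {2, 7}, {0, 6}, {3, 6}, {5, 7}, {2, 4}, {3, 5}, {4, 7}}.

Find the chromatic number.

3, 5, 6 are mutually adjacent, so at least 3 colors are needed.
One proper 3-coloring: 0=b, 1=c, 2=b, 3=c, 4=a, 5=b, 6=a, 7=c. No two adjacent vertices share a color.

3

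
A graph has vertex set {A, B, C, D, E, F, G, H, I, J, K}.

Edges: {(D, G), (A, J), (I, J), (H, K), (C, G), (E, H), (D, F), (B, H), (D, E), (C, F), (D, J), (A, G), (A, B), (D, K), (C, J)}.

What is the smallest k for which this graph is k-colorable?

2

B and H are adjacent, so at least 2 colors are needed.
2 colors suffice: A=red, B=blue, C=red, D=red, E=blue, F=blue, G=blue, H=red, I=red, J=blue, K=blue. No two adjacent vertices share a color.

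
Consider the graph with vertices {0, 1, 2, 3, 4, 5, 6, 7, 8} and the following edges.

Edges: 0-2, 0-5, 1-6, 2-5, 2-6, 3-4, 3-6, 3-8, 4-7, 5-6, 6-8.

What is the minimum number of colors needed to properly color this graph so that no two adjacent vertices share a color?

3, 6, 8 are mutually adjacent, so at least 3 colors are needed.
3 colors suffice: color red → {0, 4, 6}; color blue → {1, 2, 3, 7}; color green → {5, 8}. No two adjacent vertices share a color.

3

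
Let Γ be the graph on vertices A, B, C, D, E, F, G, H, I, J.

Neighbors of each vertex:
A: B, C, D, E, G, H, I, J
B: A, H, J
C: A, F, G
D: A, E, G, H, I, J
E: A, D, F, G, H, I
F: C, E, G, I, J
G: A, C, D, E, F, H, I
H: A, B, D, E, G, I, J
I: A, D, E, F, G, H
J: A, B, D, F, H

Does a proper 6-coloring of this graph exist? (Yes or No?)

The chromatic number is 6. A, D, E, G, H, I are pairwise adjacent (a clique of size 6), so at least 6 colors are needed.
6 colors suffice: color 1 → {A, F}; color 2 → {C, H}; color 3 → {G, J}; color 4 → {B, E}; color 5 → {D}; color 6 → {I}.
That is already a proper 6-coloring.

Yes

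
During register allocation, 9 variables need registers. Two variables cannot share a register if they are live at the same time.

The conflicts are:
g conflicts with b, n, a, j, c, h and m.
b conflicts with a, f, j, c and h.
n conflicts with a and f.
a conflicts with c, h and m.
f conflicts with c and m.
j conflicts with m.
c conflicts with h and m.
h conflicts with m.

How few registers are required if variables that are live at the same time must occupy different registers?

g, a, c, h, m all conflict with each other, so at least 5 registers are needed.
A valid assignment using 5 registers: g=1, b=3, n=3, a=2, f=1, j=2, c=4, h=5, m=3. Every pair that conflicts lands in different registers.

5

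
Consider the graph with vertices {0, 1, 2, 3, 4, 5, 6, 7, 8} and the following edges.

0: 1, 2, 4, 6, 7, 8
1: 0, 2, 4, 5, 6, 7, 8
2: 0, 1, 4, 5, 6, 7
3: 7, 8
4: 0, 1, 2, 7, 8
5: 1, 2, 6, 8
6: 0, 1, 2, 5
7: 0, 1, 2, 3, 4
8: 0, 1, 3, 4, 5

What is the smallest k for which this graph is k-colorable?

0, 1, 2, 4, 7 form a clique, so at least 5 colors are needed.
5 colors suffice: color a → {1, 3}; color b → {0, 5}; color c → {2, 8}; color d → {4, 6}; color e → {7}. Every edge joins two different colors.

5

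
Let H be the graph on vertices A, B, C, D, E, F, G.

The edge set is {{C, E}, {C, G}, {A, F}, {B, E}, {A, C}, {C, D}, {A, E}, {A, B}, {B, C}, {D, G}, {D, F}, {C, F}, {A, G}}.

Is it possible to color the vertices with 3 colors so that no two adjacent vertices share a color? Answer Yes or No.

No

A, B, C, E are mutually adjacent (a clique of size 4), so at least 4 colors are needed.
So 3 colors are not enough.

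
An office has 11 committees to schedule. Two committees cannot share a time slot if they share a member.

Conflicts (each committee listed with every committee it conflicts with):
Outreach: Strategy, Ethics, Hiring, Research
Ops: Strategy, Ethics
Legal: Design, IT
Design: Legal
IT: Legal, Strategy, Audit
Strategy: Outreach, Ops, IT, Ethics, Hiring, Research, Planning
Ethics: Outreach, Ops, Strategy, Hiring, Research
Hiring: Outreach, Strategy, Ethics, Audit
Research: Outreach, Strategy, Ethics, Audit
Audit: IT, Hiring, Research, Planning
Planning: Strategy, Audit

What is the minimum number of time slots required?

Outreach, Strategy, Ethics, Hiring pairwise conflict, so at least 4 time slots are needed.
Using 4 time slots: Outreach=4, Ops=3, Legal=1, Design=2, IT=2, Strategy=1, Ethics=2, Hiring=3, Research=3, Audit=1, Planning=2. Every pair that conflicts lands in different time slots.

4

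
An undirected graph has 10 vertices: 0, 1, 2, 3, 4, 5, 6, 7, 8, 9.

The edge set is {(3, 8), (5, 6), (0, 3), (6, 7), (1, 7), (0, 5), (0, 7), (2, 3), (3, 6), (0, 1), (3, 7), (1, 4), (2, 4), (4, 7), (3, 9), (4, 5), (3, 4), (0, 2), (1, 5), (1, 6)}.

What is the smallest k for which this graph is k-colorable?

0, 1, 5 are mutually adjacent, so at least 3 colors are needed.
3 colors suffice: color red → {1, 3}; color blue → {0, 4, 6, 8, 9}; color green → {2, 5, 7}. No two adjacent vertices share a color.

3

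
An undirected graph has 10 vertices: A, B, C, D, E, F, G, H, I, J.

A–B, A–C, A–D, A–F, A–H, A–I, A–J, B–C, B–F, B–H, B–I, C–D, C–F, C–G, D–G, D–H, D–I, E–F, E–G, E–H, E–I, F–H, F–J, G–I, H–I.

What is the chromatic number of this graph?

A, B, H, I are mutually adjacent (a clique of size 4), so at least 4 colors are needed.
A valid assignment using 4 colors: A=red, B=yellow, C=green, D=yellow, E=yellow, F=blue, G=red, H=green, I=blue, J=green. Each edge has distinct colors on its endpoints.

4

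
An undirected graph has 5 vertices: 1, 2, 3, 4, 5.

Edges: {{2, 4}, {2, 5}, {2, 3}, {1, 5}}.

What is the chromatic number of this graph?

2

2 and 4 are adjacent, so at least 2 colors are needed.
2 colors suffice: color a → {1, 2}; color b → {3, 4, 5}. Every edge joins two different colors.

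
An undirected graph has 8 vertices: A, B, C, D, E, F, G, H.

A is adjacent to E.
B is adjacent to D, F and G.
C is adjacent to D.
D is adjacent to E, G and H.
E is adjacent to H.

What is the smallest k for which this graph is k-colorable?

B, D, G are pairwise adjacent, so at least 3 colors are needed.
3 colors suffice: color 1 → {A, D, F}; color 2 → {B, C, E}; color 3 → {G, H}. Each edge has distinct colors on its endpoints.

3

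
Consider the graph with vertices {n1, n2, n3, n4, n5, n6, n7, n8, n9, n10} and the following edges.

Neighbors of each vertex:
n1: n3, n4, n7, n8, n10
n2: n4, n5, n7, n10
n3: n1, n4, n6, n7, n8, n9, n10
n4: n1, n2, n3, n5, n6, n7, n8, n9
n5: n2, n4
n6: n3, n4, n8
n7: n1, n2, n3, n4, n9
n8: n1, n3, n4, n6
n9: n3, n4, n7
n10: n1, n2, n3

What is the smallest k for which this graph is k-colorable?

4

n1, n3, n4, n8 are mutually adjacent (a clique of size 4), so at least 4 colors are needed.
A valid assignment using 4 colors: n1=3, n2=2, n3=2, n4=1, n5=3, n6=3, n7=4, n8=4, n9=3, n10=1. Each edge has distinct colors on its endpoints.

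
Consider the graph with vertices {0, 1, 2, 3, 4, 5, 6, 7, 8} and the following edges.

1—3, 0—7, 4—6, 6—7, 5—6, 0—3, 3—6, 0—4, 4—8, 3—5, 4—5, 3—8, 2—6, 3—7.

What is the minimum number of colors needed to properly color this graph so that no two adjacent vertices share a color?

4, 5, 6 are pairwise adjacent, so at least 3 colors are needed.
A valid assignment using 3 colors: 0=b, 1=b, 2=a, 3=a, 4=a, 5=c, 6=b, 7=c, 8=b. Every edge joins two different colors.

3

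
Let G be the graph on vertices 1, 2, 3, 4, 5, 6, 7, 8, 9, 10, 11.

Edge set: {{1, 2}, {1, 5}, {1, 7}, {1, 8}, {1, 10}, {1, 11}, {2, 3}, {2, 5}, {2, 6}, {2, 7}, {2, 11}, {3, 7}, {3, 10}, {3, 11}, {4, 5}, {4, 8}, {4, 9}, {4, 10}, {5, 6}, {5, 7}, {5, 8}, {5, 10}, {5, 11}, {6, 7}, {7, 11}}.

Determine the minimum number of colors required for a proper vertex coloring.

1, 2, 5, 7, 11 are pairwise adjacent (a clique of size 5), so at least 5 colors are needed.
One proper 5-coloring: 1=b, 2=d, 3=a, 4=b, 5=a, 6=b, 7=c, 8=c, 9=a, 10=c, 11=e. Each edge has distinct colors on its endpoints.

5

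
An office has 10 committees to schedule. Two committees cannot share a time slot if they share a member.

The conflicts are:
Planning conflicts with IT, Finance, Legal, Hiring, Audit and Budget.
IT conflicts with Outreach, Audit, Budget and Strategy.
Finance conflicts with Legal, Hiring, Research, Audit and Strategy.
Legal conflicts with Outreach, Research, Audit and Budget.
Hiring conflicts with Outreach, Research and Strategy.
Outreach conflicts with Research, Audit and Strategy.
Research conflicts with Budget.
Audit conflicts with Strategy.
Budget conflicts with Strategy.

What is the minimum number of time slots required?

Planning, Finance, Legal, Audit all conflict with each other, so at least 4 time slots are needed.
4 time slots suffice: time slot 1 → {Finance, Outreach, Budget}; time slot 2 → {Planning, Research, Strategy}; time slot 3 → {IT, Legal, Hiring}; time slot 4 → {Audit}. Every pair that conflicts lands in different time slots.

4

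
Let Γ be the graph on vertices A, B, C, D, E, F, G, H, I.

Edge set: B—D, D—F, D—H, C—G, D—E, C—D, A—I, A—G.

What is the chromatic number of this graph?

2

C and D are adjacent, so at least 2 colors are needed.
One proper 2-coloring: A=2, B=2, C=2, D=1, E=2, F=2, G=1, H=2, I=1. Every edge joins two different colors.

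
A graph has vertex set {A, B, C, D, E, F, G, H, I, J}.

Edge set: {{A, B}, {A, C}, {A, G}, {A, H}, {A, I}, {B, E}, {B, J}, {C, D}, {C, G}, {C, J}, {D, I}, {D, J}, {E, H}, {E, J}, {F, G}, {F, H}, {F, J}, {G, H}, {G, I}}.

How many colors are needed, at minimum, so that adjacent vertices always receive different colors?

B, E, J are mutually adjacent, so at least 3 colors are needed.
A valid assignment using 3 colors: A=2, B=3, C=3, D=2, E=2, F=2, G=1, H=3, I=3, J=1. Each edge has distinct colors on its endpoints.

3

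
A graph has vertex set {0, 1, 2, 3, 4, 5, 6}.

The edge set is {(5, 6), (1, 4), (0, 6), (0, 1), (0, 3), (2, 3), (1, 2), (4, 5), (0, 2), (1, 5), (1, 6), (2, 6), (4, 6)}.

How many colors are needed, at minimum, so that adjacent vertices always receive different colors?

4

1, 4, 5, 6 are mutually adjacent (a clique of size 4), so at least 4 colors are needed.
4 colors suffice: 0=green, 1=red, 2=yellow, 3=red, 4=green, 5=yellow, 6=blue. Every edge joins two different colors.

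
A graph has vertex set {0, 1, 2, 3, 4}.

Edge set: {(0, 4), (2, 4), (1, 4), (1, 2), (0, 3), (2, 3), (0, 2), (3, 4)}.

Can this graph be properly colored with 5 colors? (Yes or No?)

Yes

The chromatic number is 4. 0, 2, 3, 4 are mutually adjacent (a clique of size 4), so at least 4 colors are needed.
4 colors suffice: color a → {2}; color b → {4}; color c → {1, 3}; color d → {0}.
Since 5 ≥ 4, a proper 5-coloring certainly exists.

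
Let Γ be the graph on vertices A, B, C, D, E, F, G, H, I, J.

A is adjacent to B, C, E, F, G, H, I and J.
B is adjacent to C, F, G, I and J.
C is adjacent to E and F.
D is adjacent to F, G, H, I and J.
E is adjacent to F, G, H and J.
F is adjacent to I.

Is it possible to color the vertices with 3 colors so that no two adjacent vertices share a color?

A, B, F, I are mutually adjacent (a clique of size 4), so at least 4 colors are needed.
So 3 colors are not enough.

No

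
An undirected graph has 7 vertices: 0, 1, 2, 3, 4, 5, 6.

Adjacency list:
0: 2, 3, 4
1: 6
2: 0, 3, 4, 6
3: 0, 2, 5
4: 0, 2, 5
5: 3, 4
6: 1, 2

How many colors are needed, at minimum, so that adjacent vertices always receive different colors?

3

0, 2, 4 are pairwise adjacent, so at least 3 colors are needed.
3 colors suffice: 0=blue, 1=red, 2=red, 3=green, 4=green, 5=red, 6=blue. Each edge has distinct colors on its endpoints.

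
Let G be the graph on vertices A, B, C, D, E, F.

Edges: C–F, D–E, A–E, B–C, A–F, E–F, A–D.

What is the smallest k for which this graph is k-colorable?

3

A, E, F are mutually adjacent, so at least 3 colors are needed.
3 colors suffice: color 1 → {B, D, F}; color 2 → {A, C}; color 3 → {E}. Each edge has distinct colors on its endpoints.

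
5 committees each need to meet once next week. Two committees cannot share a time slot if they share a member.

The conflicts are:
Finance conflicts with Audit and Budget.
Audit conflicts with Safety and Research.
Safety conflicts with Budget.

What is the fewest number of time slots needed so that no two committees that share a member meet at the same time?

2

Finance and Budget conflict, so at least 2 time slots are needed.
2 time slots suffice: time slot 1 → {Audit, Budget}; time slot 2 → {Finance, Safety, Research}. Every pair that conflicts lands in different time slots.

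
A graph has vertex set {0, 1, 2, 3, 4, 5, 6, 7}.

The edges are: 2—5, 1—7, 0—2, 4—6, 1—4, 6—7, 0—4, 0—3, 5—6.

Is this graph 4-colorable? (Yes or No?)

Yes

The chromatic number is 3. The cycle 5-6-4-0-2-5 has odd length 5, so it cannot be 2-colored; at least 3 colors are needed.
3 colors suffice: color red → {3, 4, 5, 7}; color blue → {0, 1, 6}; color green → {2}.
Since 4 ≥ 3, a proper 4-coloring certainly exists.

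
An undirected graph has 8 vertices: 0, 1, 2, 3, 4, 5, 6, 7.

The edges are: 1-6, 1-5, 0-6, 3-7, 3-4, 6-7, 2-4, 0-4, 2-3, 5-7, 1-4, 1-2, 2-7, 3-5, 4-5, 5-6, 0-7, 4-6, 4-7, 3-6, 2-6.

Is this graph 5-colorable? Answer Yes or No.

Yes

The chromatic number is 5. 2, 3, 4, 6, 7 are pairwise adjacent (a clique of size 5), so at least 5 colors are needed.
5 colors suffice: color red → {4}; color blue → {6}; color green → {1, 7}; color yellow → {0, 3}; color purple → {2, 5}.
That is already a proper 5-coloring.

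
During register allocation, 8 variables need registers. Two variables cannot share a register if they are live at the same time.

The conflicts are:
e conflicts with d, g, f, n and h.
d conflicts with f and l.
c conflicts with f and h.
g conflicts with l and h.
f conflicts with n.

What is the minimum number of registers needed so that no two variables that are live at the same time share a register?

3

e, f, n are mutually in conflict, so at least 3 registers are needed.
3 registers suffice: e=1, d=3, c=1, g=2, f=2, l=1, n=3, h=3. Each listed conflict is separated.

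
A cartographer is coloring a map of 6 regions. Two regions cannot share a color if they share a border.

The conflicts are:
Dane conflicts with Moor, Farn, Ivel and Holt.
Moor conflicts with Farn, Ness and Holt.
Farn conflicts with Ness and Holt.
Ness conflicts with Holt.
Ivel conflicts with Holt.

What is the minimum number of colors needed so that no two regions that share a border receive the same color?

4

Dane, Moor, Farn, Holt are mutually in conflict, so at least 4 colors are needed.
A valid assignment using 4 colors: Dane=3, Moor=4, Farn=2, Ness=3, Ivel=2, Holt=1. No two conflicting regions share a color.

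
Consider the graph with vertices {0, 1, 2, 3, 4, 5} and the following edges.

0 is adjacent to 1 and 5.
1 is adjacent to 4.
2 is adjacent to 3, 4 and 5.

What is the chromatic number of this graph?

3

The cycle 4-1-0-5-2-4 has odd length 5, so it cannot be 2-colored; at least 3 colors are needed.
A valid assignment using 3 colors: 0=a, 1=b, 2=a, 3=b, 4=c, 5=b. No two adjacent vertices share a color.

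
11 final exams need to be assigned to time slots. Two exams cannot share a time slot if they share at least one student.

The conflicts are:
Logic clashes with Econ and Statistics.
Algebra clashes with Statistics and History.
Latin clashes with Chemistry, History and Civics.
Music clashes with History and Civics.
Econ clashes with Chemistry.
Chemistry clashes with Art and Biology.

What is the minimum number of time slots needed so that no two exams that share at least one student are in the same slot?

3

The cycle Statistics-Logic-Econ-Chemistry-Latin-History-Algebra-Statistics has odd length 7, so it cannot be 2-colored; at least 3 time slots are needed.
A valid assignment using 3 time slots: Logic=2, Algebra=2, Latin=2, Music=2, Econ=3, Chemistry=1, Statistics=1, Art=2, Biology=2, History=1, Civics=1. No two conflicting exams share a time slot.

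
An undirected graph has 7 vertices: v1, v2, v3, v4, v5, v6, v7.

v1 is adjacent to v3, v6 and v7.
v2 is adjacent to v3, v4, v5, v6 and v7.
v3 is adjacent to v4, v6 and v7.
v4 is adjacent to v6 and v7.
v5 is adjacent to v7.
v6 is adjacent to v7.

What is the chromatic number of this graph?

5

v2, v3, v4, v6, v7 are mutually adjacent (a clique of size 5), so at least 5 colors are needed.
5 colors suffice: v1=yellow, v2=yellow, v3=green, v4=purple, v5=blue, v6=blue, v7=red. Each edge has distinct colors on its endpoints.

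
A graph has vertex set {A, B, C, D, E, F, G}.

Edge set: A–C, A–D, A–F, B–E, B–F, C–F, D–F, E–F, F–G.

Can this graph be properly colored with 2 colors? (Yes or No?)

B, E, F are mutually adjacent, so at least 3 colors are needed.
So 2 colors are not enough.

No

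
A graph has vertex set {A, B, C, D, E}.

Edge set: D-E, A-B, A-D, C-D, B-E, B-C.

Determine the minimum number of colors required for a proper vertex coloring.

A and D are adjacent, so at least 2 colors are needed.
2 colors suffice: color 1 → {B, D}; color 2 → {A, C, E}. Each edge has distinct colors on its endpoints.

2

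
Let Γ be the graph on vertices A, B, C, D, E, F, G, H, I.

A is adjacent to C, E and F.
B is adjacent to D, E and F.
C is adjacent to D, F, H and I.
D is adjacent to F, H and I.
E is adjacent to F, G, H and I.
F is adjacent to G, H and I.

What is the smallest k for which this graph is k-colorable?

C, D, F, I form a clique, so at least 4 colors are needed.
One proper 4-coloring: A=green, B=yellow, C=blue, D=green, E=blue, F=red, G=green, H=yellow, I=yellow. Every edge joins two different colors.

4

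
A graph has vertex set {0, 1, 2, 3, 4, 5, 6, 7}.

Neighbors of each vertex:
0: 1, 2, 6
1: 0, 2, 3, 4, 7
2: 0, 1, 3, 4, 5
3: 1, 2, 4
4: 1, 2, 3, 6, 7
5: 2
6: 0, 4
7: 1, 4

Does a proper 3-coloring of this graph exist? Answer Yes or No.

No

1, 2, 3, 4 form a clique, so at least 4 colors are needed.
So 3 colors are not enough.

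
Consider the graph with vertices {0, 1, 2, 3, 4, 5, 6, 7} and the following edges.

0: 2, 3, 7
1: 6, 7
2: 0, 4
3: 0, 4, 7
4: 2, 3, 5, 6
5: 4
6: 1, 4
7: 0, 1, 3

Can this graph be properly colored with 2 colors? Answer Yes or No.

No

0, 3, 7 form a triangle, so at least 3 colors are needed.
So 2 colors are not enough.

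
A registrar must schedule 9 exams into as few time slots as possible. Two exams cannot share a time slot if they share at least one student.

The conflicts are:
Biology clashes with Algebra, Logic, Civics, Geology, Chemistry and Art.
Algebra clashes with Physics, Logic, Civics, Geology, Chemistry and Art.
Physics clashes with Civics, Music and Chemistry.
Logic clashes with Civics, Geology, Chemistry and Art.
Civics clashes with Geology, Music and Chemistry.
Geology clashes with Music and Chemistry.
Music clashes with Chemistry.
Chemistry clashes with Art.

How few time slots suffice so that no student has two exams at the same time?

Biology, Algebra, Logic, Civics, Geology, Chemistry pairwise conflict, so at least 6 time slots are needed.
6 time slots suffice: Biology=5, Algebra=2, Physics=4, Logic=6, Civics=3, Geology=4, Music=2, Chemistry=1, Art=3. No two conflicting exams share a time slot.

6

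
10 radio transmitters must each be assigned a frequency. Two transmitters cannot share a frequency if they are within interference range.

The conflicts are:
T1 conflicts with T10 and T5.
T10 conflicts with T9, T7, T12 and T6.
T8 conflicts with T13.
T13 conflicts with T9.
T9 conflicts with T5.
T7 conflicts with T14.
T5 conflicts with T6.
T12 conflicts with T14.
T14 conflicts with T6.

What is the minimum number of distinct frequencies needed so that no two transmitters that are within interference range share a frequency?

T1 and T5 conflict, so at least 2 frequencies are needed.
Using 2 frequencies: T1=2, T10=1, T8=2, T13=1, T9=2, T7=2, T5=1, T12=2, T14=1, T6=2. No two conflicting transmitters share a frequency.

2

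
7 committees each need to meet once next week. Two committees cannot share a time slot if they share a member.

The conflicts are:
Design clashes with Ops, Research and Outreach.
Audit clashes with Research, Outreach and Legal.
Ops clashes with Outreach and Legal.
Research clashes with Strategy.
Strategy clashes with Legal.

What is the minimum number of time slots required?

Design, Ops, Outreach all conflict with each other, so at least 3 time slots are needed.
A valid assignment using 3 time slots: Design=2, Audit=1, Ops=1, Research=3, Outreach=3, Strategy=1, Legal=2. Every pair that conflicts lands in different time slots.

3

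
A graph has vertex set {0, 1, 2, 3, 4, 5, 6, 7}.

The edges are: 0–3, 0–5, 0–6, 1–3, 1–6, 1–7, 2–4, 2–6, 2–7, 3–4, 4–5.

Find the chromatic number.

3

The cycle 1-3-4-2-7-1 has odd length 5, so it cannot be 2-colored; at least 3 colors are needed.
3 colors suffice: color a → {0, 1, 4}; color b → {3, 5, 6, 7}; color c → {2}. No two adjacent vertices share a color.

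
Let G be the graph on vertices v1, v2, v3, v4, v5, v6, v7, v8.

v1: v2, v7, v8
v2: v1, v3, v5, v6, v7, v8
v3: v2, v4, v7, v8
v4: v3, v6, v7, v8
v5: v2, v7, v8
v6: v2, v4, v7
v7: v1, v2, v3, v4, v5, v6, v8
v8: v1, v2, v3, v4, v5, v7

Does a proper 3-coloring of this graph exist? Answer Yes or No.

v1, v2, v7, v8 form a clique, so at least 4 colors are needed.
So 3 colors are not enough.

No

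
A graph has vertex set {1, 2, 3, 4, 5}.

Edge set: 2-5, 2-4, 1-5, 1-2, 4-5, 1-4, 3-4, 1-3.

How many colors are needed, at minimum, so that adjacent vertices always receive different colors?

1, 2, 4, 5 are mutually adjacent (a clique of size 4), so at least 4 colors are needed.
4 colors suffice: 1=red, 2=green, 3=green, 4=blue, 5=yellow. Every edge joins two different colors.

4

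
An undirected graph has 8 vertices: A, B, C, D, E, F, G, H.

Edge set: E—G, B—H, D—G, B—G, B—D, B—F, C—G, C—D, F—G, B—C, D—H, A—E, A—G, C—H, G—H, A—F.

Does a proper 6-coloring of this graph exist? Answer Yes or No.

The chromatic number is 5. B, C, D, G, H are pairwise adjacent (a clique of size 5), so at least 5 colors are needed.
5 colors suffice: color red → {G}; color blue → {A, B}; color green → {D, E, F}; color yellow → {H}; color purple → {C}.
Since 6 ≥ 5, a proper 6-coloring certainly exists.

Yes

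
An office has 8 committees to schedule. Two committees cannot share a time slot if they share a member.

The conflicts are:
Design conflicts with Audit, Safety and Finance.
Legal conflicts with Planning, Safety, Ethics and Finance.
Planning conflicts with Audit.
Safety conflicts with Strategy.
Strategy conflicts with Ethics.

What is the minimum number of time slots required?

3

The cycle Safety-Legal-Planning-Audit-Design-Safety has odd length 5, so it cannot be 2-colored; at least 3 time slots are needed.
3 time slots suffice: time slot 1 → {Design, Legal, Strategy}; time slot 2 → {Planning, Safety, Ethics, Finance}; time slot 3 → {Audit}. No two conflicting committees share a time slot.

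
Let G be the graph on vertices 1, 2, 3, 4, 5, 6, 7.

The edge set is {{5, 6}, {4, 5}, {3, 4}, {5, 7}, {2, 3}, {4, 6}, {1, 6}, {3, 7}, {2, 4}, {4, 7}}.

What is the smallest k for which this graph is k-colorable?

3, 4, 7 are mutually adjacent, so at least 3 colors are needed.
A valid assignment using 3 colors: 1=red, 2=green, 3=blue, 4=red, 5=blue, 6=green, 7=green. Every edge joins two different colors.

3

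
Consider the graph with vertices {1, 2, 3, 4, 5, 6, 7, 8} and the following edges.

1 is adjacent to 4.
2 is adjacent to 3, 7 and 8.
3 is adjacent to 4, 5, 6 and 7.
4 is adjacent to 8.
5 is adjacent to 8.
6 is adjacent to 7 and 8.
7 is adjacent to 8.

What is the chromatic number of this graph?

3

2, 7, 8 are pairwise adjacent, so at least 3 colors are needed.
One proper 3-coloring: 1=a, 2=c, 3=a, 4=b, 5=b, 6=c, 7=b, 8=a. Every edge joins two different colors.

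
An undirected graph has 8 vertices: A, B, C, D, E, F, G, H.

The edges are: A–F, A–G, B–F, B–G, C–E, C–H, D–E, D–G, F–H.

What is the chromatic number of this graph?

The cycle E-D-G-A-F-H-C-E has odd length 7, so it cannot be 2-colored; at least 3 colors are needed.
3 colors suffice: A=2, B=2, C=1, D=2, E=3, F=1, G=1, H=2. Every edge joins two different colors.

3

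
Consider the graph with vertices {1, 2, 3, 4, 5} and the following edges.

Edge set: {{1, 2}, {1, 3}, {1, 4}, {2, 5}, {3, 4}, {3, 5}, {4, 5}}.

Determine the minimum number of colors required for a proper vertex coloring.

1, 3, 4 are mutually adjacent, so at least 3 colors are needed.
A valid assignment using 3 colors: 1=b, 2=a, 3=a, 4=c, 5=b. Each edge has distinct colors on its endpoints.

3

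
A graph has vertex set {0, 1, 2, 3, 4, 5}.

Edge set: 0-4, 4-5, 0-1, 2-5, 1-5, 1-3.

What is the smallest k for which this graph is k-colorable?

2

1 and 5 are adjacent, so at least 2 colors are needed.
2 colors suffice: 0=b, 1=a, 2=a, 3=b, 4=a, 5=b. Each edge has distinct colors on its endpoints.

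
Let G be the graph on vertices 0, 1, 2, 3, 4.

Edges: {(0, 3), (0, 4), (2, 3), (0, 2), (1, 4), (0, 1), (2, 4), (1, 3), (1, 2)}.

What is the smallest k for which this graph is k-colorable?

0, 1, 2, 4 are pairwise adjacent (a clique of size 4), so at least 4 colors are needed.
4 colors suffice: color red → {0}; color blue → {2}; color green → {1}; color yellow → {3, 4}. Every edge joins two different colors.

4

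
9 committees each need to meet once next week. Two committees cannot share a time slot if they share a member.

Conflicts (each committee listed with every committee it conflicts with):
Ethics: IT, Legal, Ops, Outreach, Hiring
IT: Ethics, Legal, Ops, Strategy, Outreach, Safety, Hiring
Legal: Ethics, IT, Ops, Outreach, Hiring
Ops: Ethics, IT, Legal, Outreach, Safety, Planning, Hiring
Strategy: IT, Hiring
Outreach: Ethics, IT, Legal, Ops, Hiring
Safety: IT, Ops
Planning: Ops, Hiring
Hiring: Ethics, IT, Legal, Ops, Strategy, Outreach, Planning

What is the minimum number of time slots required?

Ethics, IT, Legal, Ops, Outreach, Hiring pairwise conflict, so at least 6 time slots are needed.
Using 6 time slots: Ethics=5, IT=3, Legal=4, Ops=2, Strategy=2, Outreach=6, Safety=1, Planning=3, Hiring=1. Each listed conflict is separated.

6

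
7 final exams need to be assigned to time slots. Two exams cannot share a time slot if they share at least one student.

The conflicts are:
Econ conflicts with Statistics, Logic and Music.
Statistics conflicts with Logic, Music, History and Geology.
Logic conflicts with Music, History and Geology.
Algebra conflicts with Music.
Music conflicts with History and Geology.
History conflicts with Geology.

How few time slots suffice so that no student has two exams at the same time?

5

Statistics, Logic, Music, History, Geology are mutually in conflict, so at least 5 time slots are needed.
5 time slots suffice: Econ=4, Statistics=3, Logic=2, Algebra=2, Music=1, History=4, Geology=5. No two conflicting exams share a time slot.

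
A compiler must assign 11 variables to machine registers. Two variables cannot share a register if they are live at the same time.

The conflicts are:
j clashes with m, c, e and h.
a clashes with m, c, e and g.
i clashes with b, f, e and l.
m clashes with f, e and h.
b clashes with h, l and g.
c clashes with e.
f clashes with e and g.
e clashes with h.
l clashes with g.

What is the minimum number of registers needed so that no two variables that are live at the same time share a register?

j, m, e, h are mutually in conflict, so at least 4 registers are needed.
4 registers suffice: register 1 → {b, e}; register 2 → {i, m, c, g}; register 3 → {a, f, h, l}; register 4 → {j}. Each listed conflict is separated.

4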